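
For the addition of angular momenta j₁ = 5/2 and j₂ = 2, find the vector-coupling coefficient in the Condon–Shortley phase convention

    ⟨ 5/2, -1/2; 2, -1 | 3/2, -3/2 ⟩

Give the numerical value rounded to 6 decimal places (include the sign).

√[4·3!2!1!/7! · 2!3!1!3!0!3!] = √(144/35)
  +(−1)^1/∏(1,2,2,0,0,1)! = -1/4  (running -1/4)
⟨..|..⟩ = √(144/35)·(-1/4) = -0.507093

−√(9/35) ≈ -0.507093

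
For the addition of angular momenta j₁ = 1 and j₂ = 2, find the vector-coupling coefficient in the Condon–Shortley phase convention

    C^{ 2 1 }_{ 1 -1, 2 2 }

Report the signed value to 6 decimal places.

-0.577350

triangle: 1!*1!*3!/6! = 6/720
(j±m)!: 0!*2!*4!*0!*3!*1! = 288
prefactor² = (2J+1)*Δ*N² = 12
  k=1: −1/(1!*0!*1!*3!*0!*0!) = -1/6
Σ = -1/6  ⇒  CG² = 12*(-1/6)² = 1/3
CG = −√(1/3) = -0.577350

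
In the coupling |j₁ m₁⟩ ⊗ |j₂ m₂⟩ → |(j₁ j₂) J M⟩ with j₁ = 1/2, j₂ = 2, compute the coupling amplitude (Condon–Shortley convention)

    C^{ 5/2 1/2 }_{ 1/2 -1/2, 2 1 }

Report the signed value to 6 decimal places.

+0.632456  (= +√(2/5))

√[6·0!1!4!/6! · 0!1!3!1!3!2!] = √(72/5)
  +(−1)^0/∏(0,0,1,3,0,1)! = 1/6  (running 1/6)
⟨..|..⟩ = √(72/5)·(1/6) = +0.632456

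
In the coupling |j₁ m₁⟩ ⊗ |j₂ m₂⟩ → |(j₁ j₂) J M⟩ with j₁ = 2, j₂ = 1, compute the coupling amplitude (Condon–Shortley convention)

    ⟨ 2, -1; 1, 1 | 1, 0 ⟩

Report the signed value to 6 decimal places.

+0.547723

√[3·2!2!0!/5! · 1!3!2!0!1!1!] = √(6/5)
  +(−1)^2/∏(2,0,1,0,1,0)! = 1/2  (running 1/2)
⟨..|..⟩ = √(6/5)·(1/2) = +0.547723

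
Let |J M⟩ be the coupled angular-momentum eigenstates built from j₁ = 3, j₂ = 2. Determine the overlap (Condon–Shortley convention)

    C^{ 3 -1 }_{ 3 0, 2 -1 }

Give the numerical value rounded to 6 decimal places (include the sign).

-0.182574  (= −√(1/30))

triangle: 2!·4!·2!/9! = 96/362880
(j±m)!: 3!·3!·1!·3!·2!·4! = 10368
prefactor² = (2J+1)·Δ·N² = 96/5
  k=0: +1/(0!·2!·3!·1!·1!·1!) = 1/12
  k=1: −1/(1!·1!·2!·0!·2!·2!) = -1/8
Σ = -1/24  ⇒  CG² = 96/5·(-1/24)² = 1/30
CG = −√(1/30) = -0.182574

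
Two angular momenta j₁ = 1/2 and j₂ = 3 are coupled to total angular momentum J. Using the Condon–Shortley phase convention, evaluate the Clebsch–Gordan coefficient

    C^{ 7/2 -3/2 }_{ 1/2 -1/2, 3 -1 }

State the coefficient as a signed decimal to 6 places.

+√(5/7) ≈ +0.845154

triangle: 0!×1!×6!/8! = 720/40320
(j±m)!: 0!×1!×2!×4!×2!×5! = 11520
prefactor² = (2J+1)×Δ×N² = 11520/7
  k=0: +1/(0!×0!×1!×2!×0!×4!) = 1/48
Σ = 1/48  ⇒  CG² = 11520/7×1/48² = 5/7
CG = +√(5/7) = +0.845154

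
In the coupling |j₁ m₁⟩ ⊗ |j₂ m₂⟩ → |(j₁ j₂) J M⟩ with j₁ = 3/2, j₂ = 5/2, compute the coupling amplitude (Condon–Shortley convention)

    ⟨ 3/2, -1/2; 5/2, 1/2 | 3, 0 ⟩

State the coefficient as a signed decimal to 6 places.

√[7·1!2!4!/8! · 1!2!3!2!3!3!] = √(36/5)
  +(−1)^0/∏(0,1,2,3,0,1)! = 1/12  (running 1/12)
  +(−1)^1/∏(1,0,1,2,1,2)! = -1/4  (running -1/6)
⟨..|..⟩ = √(36/5)·(-1/6) = -0.447214

-0.447214  (= −√(1/5))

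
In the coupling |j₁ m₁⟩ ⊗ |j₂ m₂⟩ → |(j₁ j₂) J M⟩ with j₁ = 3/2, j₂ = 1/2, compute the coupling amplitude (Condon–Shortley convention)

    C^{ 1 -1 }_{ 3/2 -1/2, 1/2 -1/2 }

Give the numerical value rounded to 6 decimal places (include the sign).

+0.500000  (= +√(1/4))

triangle: 1!·2!·0!/4! = 2/24
(j±m)!: 1!·2!·0!·1!·0!·2! = 4
prefactor² = (2J+1)·Δ·N² = 1
  k=0: +1/(0!·1!·2!·0!·0!·0!) = 1/2
Σ = 1/2  ⇒  CG² = 1·1/2² = 1/4
CG = +√(1/4) = +0.500000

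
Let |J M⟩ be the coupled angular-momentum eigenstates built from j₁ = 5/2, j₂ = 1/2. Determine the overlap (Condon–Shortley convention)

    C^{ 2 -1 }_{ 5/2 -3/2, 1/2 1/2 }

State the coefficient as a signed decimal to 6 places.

triangle: 1!×4!×0!/6! = 24/720
(j±m)!: 1!×4!×1!×0!×1!×3! = 144
prefactor² = (2J+1)×Δ×N² = 24
  k=1: −1/(1!×0!×3!×0!×1!×0!) = -1/6
Σ = -1/6  ⇒  CG² = 24×(-1/6)² = 2/3
CG = −√(2/3) = -0.816497

-0.816497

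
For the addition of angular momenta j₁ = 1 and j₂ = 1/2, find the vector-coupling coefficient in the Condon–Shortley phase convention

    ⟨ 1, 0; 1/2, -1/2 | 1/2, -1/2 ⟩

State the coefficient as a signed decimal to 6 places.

√[2·1!1!0!/3! · 1!1!0!1!0!1!] = √(1/3)
  +(−1)^0/∏(0,1,1,0,0,0)! = 1  (running 1)
⟨..|..⟩ = √(1/3)·(1) = +0.577350

+√(1/3) = +0.577350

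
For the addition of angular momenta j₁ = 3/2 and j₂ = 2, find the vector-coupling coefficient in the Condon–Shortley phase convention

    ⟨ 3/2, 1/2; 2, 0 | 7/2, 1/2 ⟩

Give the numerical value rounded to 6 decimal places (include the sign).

√[8·0!3!4!/8! · 2!1!2!2!4!3!] = √(1152/35)
  +(−1)^0/∏(0,0,1,2,2,2)! = 1/8  (running 1/8)
⟨..|..⟩ = √(1152/35)·(1/8) = +0.717137

+√(18/35) ≈ +0.717137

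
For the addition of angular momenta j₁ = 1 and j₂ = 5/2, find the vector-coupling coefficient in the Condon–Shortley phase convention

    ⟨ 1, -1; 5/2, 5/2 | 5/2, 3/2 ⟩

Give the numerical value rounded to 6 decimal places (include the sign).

triangle: 1!*1!*4!/7! = 24/5040
(j±m)!: 0!*2!*5!*0!*4!*1! = 5760
prefactor² = (2J+1)*Δ*N² = 1152/7
  k=1: −1/(1!*0!*1!*4!*0!*0!) = -1/24
Σ = -1/24  ⇒  CG² = 1152/7*(-1/24)² = 2/7
CG = −√(2/7) = -0.534522

-0.534522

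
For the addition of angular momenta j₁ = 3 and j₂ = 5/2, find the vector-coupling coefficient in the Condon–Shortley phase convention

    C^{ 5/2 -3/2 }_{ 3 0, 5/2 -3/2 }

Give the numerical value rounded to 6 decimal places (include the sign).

−√(7/30) ≈ -0.483046

triangle: 3!*3!*2!/9! = 72/362880
(j±m)!: 3!*3!*1!*4!*1!*4! = 20736
prefactor² = (2J+1)*Δ*N² = 864/35
  k=0: +1/(0!*3!*3!*1!*0!*1!) = 1/36
  k=1: −1/(1!*2!*2!*0!*1!*2!) = -1/8
Σ = -7/72  ⇒  CG² = 864/35*(-7/72)² = 7/30
CG = −√(7/30) = -0.483046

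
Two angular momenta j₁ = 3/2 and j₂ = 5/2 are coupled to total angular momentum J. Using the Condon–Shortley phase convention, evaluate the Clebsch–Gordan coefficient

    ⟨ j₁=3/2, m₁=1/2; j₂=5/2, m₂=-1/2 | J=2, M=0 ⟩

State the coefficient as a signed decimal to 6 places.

triangle: 2!×1!×3!/7! = 12/5040
(j±m)!: 2!×1!×2!×3!×2!×2! = 96
prefactor² = (2J+1)×Δ×N² = 8/7
  k=0: +1/(0!×2!×1!×2!×0!×1!) = 1/4
  k=1: −1/(1!×1!×0!×1!×1!×2!) = -1/2
Σ = -1/4  ⇒  CG² = 8/7×(-1/4)² = 1/14
CG = −√(1/14) = -0.267261

−√(1/14) = -0.267261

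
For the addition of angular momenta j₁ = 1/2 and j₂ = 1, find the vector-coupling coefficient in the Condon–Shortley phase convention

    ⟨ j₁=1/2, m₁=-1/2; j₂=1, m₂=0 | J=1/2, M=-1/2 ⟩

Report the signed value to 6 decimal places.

triangle: 1!×0!×1!/3! = 1/6
(j±m)!: 0!×1!×1!×1!×0!×1! = 1
prefactor² = (2J+1)×Δ×N² = 1/3
  k=1: −1/(1!×0!×0!×0!×0!×1!) = -1
Σ = -1  ⇒  CG² = 1/3×(-1)² = 1/3
CG = −√(1/3) = -0.577350

−√(1/3) ≈ -0.577350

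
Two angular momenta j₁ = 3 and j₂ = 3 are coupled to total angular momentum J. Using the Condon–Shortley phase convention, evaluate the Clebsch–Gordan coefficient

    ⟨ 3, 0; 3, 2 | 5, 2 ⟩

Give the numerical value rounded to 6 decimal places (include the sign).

-0.577350  (= −√(1/3))

j₁+j₂−J=1  J+j₁−j₂=5  J−j₁+j₂=5  j₁+j₂+J+1=12
(j₁±m₁, j₂±m₂, J±M) = (3,3,5,1,7,3)
P² = 43200
sum k=0..1:
  [0] +1/1440 = 1/1440
  [1] −1/288 = -1/288
S = -1/360
C² = P²·S² = 1/3 ; C = -0.577350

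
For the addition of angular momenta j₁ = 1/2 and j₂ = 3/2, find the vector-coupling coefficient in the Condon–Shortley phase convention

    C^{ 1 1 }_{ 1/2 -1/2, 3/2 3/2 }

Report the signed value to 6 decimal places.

j₁+j₂−J=1  J+j₁−j₂=0  J−j₁+j₂=2  j₁+j₂+J+1=4
(j₁±m₁, j₂±m₂, J±M) = (0,1,3,0,2,0)
P² = 3
sum k=1..1:
  [1] −1/2 = -1/2
S = -1/2
C² = P²·S² = 3/4 ; C = -0.866025

-0.866025  (= −√(3/4))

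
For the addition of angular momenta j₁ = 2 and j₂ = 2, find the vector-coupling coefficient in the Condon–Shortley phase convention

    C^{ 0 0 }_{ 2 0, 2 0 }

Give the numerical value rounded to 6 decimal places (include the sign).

j₁+j₂−J=4  J+j₁−j₂=0  J−j₁+j₂=0  j₁+j₂+J+1=5
(j₁±m₁, j₂±m₂, J±M) = (2,2,2,2,0,0)
P² = 16/5
sum k=2..2:
  [2] +1/4 = 1/4
S = 1/4
C² = P²·S² = 1/5 ; C = +0.447214

+√(1/5) ≈ +0.447214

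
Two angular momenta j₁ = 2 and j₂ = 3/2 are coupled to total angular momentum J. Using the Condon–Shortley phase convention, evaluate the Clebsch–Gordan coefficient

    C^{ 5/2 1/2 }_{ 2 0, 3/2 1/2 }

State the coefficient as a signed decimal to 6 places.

−√(3/35) = -0.292770

√[6·1!3!2!/7! · 2!2!2!1!3!2!] = √(48/35)
  +(−1)^0/∏(0,1,2,2,1,0)! = 1/4  (running 1/4)
  +(−1)^1/∏(1,0,1,1,2,1)! = -1/2  (running -1/4)
⟨..|..⟩ = √(48/35)·(-1/4) = -0.292770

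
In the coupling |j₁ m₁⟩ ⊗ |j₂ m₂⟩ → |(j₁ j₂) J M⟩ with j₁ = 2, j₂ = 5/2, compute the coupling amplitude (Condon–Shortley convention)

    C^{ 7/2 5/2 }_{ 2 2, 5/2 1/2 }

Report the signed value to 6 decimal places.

triangle: 1!*3!*4!/9! = 144/362880
(j±m)!: 4!*0!*3!*2!*6!*1! = 207360
prefactor² = (2J+1)*Δ*N² = 4608/7
  k=0: +1/(0!*1!*0!*3!*3!*1!) = 1/36
Σ = 1/36  ⇒  CG² = 4608/7*1/36² = 32/63
CG = +√(32/63) = +0.712697

+0.712697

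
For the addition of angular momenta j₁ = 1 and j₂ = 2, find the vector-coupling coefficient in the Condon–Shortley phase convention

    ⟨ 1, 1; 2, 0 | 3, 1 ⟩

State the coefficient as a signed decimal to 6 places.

triangle: 0!*2!*4!/7! = 48/5040
(j±m)!: 2!*0!*2!*2!*4!*2! = 384
prefactor² = (2J+1)*Δ*N² = 128/5
  k=0: +1/(0!*0!*0!*2!*2!*2!) = 1/8
Σ = 1/8  ⇒  CG² = 128/5*1/8² = 2/5
CG = +√(2/5) = +0.632456

+0.632456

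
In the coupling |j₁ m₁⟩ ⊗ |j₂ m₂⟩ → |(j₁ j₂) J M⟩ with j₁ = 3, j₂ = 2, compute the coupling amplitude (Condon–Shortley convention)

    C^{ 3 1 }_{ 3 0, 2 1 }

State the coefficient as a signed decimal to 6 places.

j₁+j₂−J=2  J+j₁−j₂=4  J−j₁+j₂=2  j₁+j₂+J+1=9
(j₁±m₁, j₂±m₂, J±M) = (3,3,3,1,4,2)
P² = 96/5
sum k=1..2:
  [1] −1/8 = -1/8
  [2] +1/12 = 1/12
S = -1/24
C² = P²·S² = 1/30 ; C = -0.182574

−√(1/30) = -0.182574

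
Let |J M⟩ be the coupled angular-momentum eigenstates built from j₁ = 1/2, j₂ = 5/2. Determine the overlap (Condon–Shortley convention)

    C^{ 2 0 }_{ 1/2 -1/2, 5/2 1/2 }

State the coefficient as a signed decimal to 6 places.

-0.707107  (= −√(1/2))

j₁+j₂−J=1  J+j₁−j₂=0  J−j₁+j₂=4  j₁+j₂+J+1=6
(j₁±m₁, j₂±m₂, J±M) = (0,1,3,2,2,2)
P² = 8
sum k=1..1:
  [1] −1/4 = -1/4
S = -1/4
C² = P²·S² = 1/2 ; C = -0.707107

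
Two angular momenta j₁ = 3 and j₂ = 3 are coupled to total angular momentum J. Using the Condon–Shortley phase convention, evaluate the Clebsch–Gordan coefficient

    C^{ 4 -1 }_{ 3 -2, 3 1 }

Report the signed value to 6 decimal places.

+√(16/77) = +0.455842

√[9·2!4!4!/11! · 1!5!4!2!3!5!] = √(82944/77)
  +(−1)^1/∏(1,1,4,3,0,1)! = -1/144  (running -1/144)
  +(−1)^2/∏(2,0,3,2,1,2)! = 1/48  (running 1/72)
⟨..|..⟩ = √(82944/77)·(1/72) = +0.455842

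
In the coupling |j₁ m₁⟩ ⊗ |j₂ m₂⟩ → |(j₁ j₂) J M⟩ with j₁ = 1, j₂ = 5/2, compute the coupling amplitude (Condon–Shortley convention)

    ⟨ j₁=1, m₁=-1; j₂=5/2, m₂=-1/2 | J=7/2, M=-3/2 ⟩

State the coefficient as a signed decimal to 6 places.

√[8·0!2!5!/8! · 0!2!2!3!2!5!] = √(1920/7)
  +(−1)^0/∏(0,0,2,2,0,3)! = 1/24  (running 1/24)
⟨..|..⟩ = √(1920/7)·(1/24) = +0.690066

+0.690066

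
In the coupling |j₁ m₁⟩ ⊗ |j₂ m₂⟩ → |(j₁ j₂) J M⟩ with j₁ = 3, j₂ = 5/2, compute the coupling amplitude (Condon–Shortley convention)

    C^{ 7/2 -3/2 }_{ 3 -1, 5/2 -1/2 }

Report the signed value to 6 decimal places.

-0.487950  (= −√(5/21))

√[8·2!4!3!/10! · 2!4!2!3!2!5!] = √(3072/35)
  +(−1)^0/∏(0,2,4,2,0,1)! = 1/96  (running 1/96)
  +(−1)^1/∏(1,1,3,1,1,2)! = -1/12  (running -7/96)
  +(−1)^2/∏(2,0,2,0,2,3)! = 1/48  (running -5/96)
⟨..|..⟩ = √(3072/35)·(-5/96) = -0.487950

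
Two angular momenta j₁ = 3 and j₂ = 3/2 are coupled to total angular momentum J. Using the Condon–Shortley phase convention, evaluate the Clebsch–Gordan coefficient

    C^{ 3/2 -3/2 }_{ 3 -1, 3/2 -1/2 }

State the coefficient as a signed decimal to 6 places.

-0.338062

√[4·3!3!0!/7! · 2!4!1!2!0!3!] = √(576/35)
  +(−1)^1/∏(1,2,3,0,0,0)! = -1/12  (running -1/12)
⟨..|..⟩ = √(576/35)·(-1/12) = -0.338062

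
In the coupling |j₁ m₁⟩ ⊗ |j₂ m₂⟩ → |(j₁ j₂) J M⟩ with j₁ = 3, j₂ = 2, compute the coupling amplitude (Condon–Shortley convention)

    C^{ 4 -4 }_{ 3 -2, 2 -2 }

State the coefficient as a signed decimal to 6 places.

√[9·1!5!3!/10! · 1!5!0!4!0!8!] = √(207360)
  +(−1)^0/∏(0,1,5,0,0,3)! = 1/720  (running 1/720)
⟨..|..⟩ = √(207360)·(1/720) = +0.632456

+√(2/5) ≈ +0.632456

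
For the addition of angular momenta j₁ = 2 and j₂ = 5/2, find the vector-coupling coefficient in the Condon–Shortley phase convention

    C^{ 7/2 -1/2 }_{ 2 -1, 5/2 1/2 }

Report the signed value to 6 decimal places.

-0.557773  (= −√(14/45))

triangle: 1!·3!·4!/9! = 144/362880
(j±m)!: 1!·3!·3!·2!·3!·4! = 10368
prefactor² = (2J+1)·Δ·N² = 1152/35
  k=0: +1/(0!·1!·3!·3!·0!·1!) = 1/36
  k=1: −1/(1!·0!·2!·2!·1!·2!) = -1/8
Σ = -7/72  ⇒  CG² = 1152/35·(-7/72)² = 14/45
CG = −√(14/45) = -0.557773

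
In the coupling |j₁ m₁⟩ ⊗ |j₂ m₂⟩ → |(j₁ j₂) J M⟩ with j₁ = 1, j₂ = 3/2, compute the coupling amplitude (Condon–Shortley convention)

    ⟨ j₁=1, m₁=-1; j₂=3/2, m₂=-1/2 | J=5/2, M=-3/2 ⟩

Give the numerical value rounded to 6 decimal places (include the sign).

√[6·0!2!3!/6! · 0!2!1!2!1!4!] = √(48/5)
  +(−1)^0/∏(0,0,2,1,0,2)! = 1/4  (running 1/4)
⟨..|..⟩ = √(48/5)·(1/4) = +0.774597

+√(3/5) = +0.774597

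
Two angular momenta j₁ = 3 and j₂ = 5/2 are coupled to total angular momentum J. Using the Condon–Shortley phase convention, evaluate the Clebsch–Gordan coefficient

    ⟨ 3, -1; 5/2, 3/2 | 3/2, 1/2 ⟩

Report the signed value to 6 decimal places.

j₁+j₂−J=4  J+j₁−j₂=2  J−j₁+j₂=1  j₁+j₂+J+1=8
(j₁±m₁, j₂±m₂, J±M) = (2,4,4,1,2,1)
P² = 384/35
sum k=3..4:
  [3] −1/6 = -1/6
  [4] +1/48 = 1/48
S = -7/48
C² = P²·S² = 7/30 ; C = -0.483046

-0.483046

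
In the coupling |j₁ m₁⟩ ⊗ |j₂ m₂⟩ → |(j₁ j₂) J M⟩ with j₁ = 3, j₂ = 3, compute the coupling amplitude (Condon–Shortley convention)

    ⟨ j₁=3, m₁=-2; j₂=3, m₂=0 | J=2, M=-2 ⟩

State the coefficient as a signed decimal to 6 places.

√[5·4!2!2!/9! · 1!5!3!3!0!4!] = √(960/7)
  +(−1)^3/∏(3,1,2,0,0,2)! = -1/24  (running -1/24)
⟨..|..⟩ = √(960/7)·(-1/24) = -0.487950

−√(5/21) ≈ -0.487950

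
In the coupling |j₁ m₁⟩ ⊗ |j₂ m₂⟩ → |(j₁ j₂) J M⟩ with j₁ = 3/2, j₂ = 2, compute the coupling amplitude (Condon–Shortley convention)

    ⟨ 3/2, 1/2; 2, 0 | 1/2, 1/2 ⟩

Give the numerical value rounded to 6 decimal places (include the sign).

−√(1/5) = -0.447214

√[2·3!0!1!/5! · 2!1!2!2!1!0!] = √(4/5)
  +(−1)^1/∏(1,2,0,1,0,0)! = -1/2  (running -1/2)
⟨..|..⟩ = √(4/5)·(-1/2) = -0.447214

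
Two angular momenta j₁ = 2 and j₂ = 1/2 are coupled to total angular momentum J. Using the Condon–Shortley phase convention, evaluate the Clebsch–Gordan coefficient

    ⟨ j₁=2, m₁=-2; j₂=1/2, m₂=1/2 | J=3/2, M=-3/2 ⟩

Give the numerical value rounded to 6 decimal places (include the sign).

j₁+j₂−J=1  J+j₁−j₂=3  J−j₁+j₂=0  j₁+j₂+J+1=5
(j₁±m₁, j₂±m₂, J±M) = (0,4,1,0,0,3)
P² = 144/5
sum k=1..1:
  [1] −1/6 = -1/6
S = -1/6
C² = P²·S² = 4/5 ; C = -0.894427

−√(4/5) ≈ -0.894427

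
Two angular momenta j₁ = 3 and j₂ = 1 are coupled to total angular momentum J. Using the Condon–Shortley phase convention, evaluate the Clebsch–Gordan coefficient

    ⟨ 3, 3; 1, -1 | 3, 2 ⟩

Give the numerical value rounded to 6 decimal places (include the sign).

+√(1/4) = +0.500000

j₁+j₂−J=1  J+j₁−j₂=5  J−j₁+j₂=1  j₁+j₂+J+1=8
(j₁±m₁, j₂±m₂, J±M) = (6,0,0,2,5,1)
P² = 3600
sum k=0..0:
  [0] +1/120 = 1/120
S = 1/120
C² = P²·S² = 1/4 ; C = +0.500000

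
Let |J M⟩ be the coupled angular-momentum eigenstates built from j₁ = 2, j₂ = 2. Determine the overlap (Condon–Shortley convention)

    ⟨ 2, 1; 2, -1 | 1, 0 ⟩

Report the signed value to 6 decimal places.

j₁+j₂−J=3  J+j₁−j₂=1  J−j₁+j₂=1  j₁+j₂+J+1=6
(j₁±m₁, j₂±m₂, J±M) = (3,1,1,3,1,1)
P² = 9/10
sum k=0..1:
  [0] +1/6 = 1/6
  [1] −1/2 = -1/2
S = -1/3
C² = P²·S² = 1/10 ; C = -0.316228

−√(1/10) = -0.316228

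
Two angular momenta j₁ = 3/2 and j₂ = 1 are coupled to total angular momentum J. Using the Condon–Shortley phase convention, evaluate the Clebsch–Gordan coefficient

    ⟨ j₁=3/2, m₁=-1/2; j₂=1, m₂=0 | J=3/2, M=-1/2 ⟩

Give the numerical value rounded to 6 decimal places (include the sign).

√[4·1!2!1!/5! · 1!2!1!1!1!2!] = √(4/15)
  +(−1)^0/∏(0,1,2,1,0,0)! = 1/2  (running 1/2)
  +(−1)^1/∏(1,0,1,0,1,1)! = -1  (running -1/2)
⟨..|..⟩ = √(4/15)·(-1/2) = -0.258199

−√(1/15) = -0.258199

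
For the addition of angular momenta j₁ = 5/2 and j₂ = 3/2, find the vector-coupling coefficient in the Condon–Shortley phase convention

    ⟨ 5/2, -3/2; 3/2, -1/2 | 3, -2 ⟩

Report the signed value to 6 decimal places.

√[7·1!4!2!/8! · 1!4!1!2!1!5!] = √(48)
  +(−1)^0/∏(0,1,4,1,0,1)! = 1/24  (running 1/24)
  +(−1)^1/∏(1,0,3,0,1,2)! = -1/12  (running -1/24)
⟨..|..⟩ = √(48)·(-1/24) = -0.288675

-0.288675  (= −√(1/12))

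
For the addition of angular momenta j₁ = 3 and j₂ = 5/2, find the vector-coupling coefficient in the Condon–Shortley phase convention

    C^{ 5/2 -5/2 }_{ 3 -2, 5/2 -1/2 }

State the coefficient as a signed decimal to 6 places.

+0.597614  (= +√(5/14))

√[6·3!3!2!/9! · 1!5!2!3!0!5!] = √(1440/7)
  +(−1)^2/∏(2,1,3,0,0,2)! = 1/24  (running 1/24)
⟨..|..⟩ = √(1440/7)·(1/24) = +0.597614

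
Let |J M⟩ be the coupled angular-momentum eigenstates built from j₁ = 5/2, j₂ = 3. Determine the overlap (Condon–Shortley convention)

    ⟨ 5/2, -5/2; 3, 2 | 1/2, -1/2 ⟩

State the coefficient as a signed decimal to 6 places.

triangle: 5!*0!*1!/7! = 120/5040
(j±m)!: 0!*5!*5!*1!*0!*1! = 14400
prefactor² = (2J+1)*Δ*N² = 4800/7
  k=5: −1/(5!*0!*0!*0!*0!*1!) = -1/120
Σ = -1/120  ⇒  CG² = 4800/7*(-1/120)² = 1/21
CG = −√(1/21) = -0.218218

-0.218218  (= −√(1/21))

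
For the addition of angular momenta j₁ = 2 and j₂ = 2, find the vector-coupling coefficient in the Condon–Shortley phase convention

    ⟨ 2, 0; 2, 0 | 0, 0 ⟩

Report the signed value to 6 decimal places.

j₁+j₂−J=4  J+j₁−j₂=0  J−j₁+j₂=0  j₁+j₂+J+1=5
(j₁±m₁, j₂±m₂, J±M) = (2,2,2,2,0,0)
P² = 16/5
sum k=2..2:
  [2] +1/4 = 1/4
S = 1/4
C² = P²·S² = 1/5 ; C = +0.447214

+√(1/5) ≈ +0.447214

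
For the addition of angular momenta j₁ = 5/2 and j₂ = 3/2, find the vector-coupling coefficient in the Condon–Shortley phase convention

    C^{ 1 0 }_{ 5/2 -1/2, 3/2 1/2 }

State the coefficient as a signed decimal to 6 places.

√[3·3!2!0!/6! · 2!3!2!1!1!1!] = √(6/5)
  +(−1)^2/∏(2,1,1,0,1,0)! = 1/2  (running 1/2)
⟨..|..⟩ = √(6/5)·(1/2) = +0.547723

+√(3/10) = +0.547723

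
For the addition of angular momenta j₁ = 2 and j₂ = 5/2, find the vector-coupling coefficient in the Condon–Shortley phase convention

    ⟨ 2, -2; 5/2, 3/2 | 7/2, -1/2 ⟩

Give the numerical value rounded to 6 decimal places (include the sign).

−√(64/315) ≈ -0.450749

√[8·1!3!4!/9! · 0!4!4!1!3!4!] = √(9216/35)
  +(−1)^1/∏(1,0,3,3,0,1)! = -1/36  (running -1/36)
⟨..|..⟩ = √(9216/35)·(-1/36) = -0.450749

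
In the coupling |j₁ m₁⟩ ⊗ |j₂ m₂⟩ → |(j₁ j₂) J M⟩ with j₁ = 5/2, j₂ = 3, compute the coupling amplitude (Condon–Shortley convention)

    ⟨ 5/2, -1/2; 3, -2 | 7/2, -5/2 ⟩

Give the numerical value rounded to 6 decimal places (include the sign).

−√(2/63) ≈ -0.178174

triangle: 2!*3!*4!/10! = 288/3628800
(j±m)!: 2!*3!*1!*5!*1!*6! = 1036800
prefactor² = (2J+1)*Δ*N² = 4608/7
  k=0: +1/(0!*2!*3!*1!*0!*3!) = 1/72
  k=1: −1/(1!*1!*2!*0!*1!*4!) = -1/48
Σ = -1/144  ⇒  CG² = 4608/7*(-1/144)² = 2/63
CG = −√(2/63) = -0.178174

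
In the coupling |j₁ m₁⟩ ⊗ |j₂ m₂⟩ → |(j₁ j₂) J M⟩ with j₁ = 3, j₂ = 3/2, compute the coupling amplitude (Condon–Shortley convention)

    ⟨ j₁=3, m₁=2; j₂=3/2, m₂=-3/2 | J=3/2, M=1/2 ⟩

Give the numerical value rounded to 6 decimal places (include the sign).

+0.534522  (= +√(2/7))

triangle: 3!·3!·0!/7! = 36/5040
(j±m)!: 5!·1!·0!·3!·2!·1! = 1440
prefactor² = (2J+1)·Δ·N² = 288/7
  k=0: +1/(0!·3!·1!·0!·2!·0!) = 1/12
Σ = 1/12  ⇒  CG² = 288/7·1/12² = 2/7
CG = +√(2/7) = +0.534522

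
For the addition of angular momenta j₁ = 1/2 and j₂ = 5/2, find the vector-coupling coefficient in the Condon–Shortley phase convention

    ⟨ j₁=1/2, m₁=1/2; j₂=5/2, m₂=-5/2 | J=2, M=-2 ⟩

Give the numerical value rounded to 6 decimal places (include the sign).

√[5·1!0!4!/6! · 1!0!0!5!0!4!] = √(480)
  +(−1)^0/∏(0,1,0,0,0,4)! = 1/24  (running 1/24)
⟨..|..⟩ = √(480)·(1/24) = +0.912871

+√(5/6) = +0.912871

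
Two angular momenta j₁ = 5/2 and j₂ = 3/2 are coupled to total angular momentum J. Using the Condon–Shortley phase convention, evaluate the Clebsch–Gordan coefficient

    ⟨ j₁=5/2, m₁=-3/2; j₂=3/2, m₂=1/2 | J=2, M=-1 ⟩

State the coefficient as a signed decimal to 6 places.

+0.154303  (= +√(1/42))

j₁+j₂−J=2  J+j₁−j₂=3  J−j₁+j₂=1  j₁+j₂+J+1=7
(j₁±m₁, j₂±m₂, J±M) = (1,4,2,1,1,3)
P² = 24/7
sum k=1..2:
  [1] −1/6 = -1/6
  [2] +1/4 = 1/4
S = 1/12
C² = P²·S² = 1/42 ; C = +0.154303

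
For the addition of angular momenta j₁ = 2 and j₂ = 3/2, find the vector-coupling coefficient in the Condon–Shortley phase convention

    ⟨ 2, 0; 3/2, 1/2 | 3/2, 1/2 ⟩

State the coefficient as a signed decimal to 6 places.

j₁+j₂−J=2  J+j₁−j₂=2  J−j₁+j₂=1  j₁+j₂+J+1=6
(j₁±m₁, j₂±m₂, J±M) = (2,2,2,1,2,1)
P² = 16/45
sum k=1..2:
  [1] −1/1 = -1
  [2] +1/4 = 1/4
S = -3/4
C² = P²·S² = 1/5 ; C = -0.447214

−√(1/5) = -0.447214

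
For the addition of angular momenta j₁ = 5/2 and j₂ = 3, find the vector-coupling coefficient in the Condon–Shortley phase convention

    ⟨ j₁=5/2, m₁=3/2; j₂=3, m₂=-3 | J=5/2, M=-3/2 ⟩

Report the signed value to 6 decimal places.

√[6·3!2!3!/9! · 4!1!0!6!1!4!] = √(3456/7)
  +(−1)^0/∏(0,3,1,0,1,3)! = 1/36  (running 1/36)
⟨..|..⟩ = √(3456/7)·(1/36) = +0.617213

+√(8/21) = +0.617213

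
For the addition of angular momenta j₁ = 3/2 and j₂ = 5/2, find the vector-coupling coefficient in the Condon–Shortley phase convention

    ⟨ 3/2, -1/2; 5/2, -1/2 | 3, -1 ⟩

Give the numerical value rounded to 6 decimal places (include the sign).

√[7·1!2!4!/8! · 1!2!2!3!2!4!] = √(48/5)
  +(−1)^0/∏(0,1,2,2,0,2)! = 1/8  (running 1/8)
  +(−1)^1/∏(1,0,1,1,1,3)! = -1/6  (running -1/24)
⟨..|..⟩ = √(48/5)·(-1/24) = -0.129099

-0.129099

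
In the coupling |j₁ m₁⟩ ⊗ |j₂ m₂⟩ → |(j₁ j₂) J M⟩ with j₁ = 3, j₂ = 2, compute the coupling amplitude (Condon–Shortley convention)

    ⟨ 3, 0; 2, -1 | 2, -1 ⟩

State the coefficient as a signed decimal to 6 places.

√[5·3!3!1!/8! · 3!3!1!3!1!3!] = √(81/14)
  +(−1)^0/∏(0,3,3,1,0,0)! = 1/36  (running 1/36)
  +(−1)^1/∏(1,2,2,0,1,1)! = -1/4  (running -2/9)
⟨..|..⟩ = √(81/14)·(-2/9) = -0.534522

-0.534522  (= −√(2/7))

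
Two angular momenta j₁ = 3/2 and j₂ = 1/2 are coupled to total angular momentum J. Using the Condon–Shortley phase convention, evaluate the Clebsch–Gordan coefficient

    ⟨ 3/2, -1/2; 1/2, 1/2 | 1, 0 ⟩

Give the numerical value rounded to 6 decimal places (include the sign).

√[3·1!2!0!/4! · 1!2!1!0!1!1!] = √(1/2)
  +(−1)^1/∏(1,0,1,0,1,0)! = -1  (running -1)
⟨..|..⟩ = √(1/2)·(-1) = -0.707107

-0.707107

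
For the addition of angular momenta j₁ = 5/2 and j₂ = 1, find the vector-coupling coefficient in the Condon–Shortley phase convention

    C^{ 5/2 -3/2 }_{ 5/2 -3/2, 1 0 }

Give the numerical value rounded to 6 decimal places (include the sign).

j₁+j₂−J=1  J+j₁−j₂=4  J−j₁+j₂=1  j₁+j₂+J+1=7
(j₁±m₁, j₂±m₂, J±M) = (1,4,1,1,1,4)
P² = 576/35
sum k=0..1:
  [0] +1/24 = 1/24
  [1] −1/6 = -1/6
S = -1/8
C² = P²·S² = 9/35 ; C = -0.507093

-0.507093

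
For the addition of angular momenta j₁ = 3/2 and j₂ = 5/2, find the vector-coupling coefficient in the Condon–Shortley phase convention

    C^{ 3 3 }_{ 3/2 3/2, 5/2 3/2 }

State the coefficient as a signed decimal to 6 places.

+0.612372  (= +√(3/8))

j₁+j₂−J=1  J+j₁−j₂=2  J−j₁+j₂=4  j₁+j₂+J+1=8
(j₁±m₁, j₂±m₂, J±M) = (3,0,4,1,6,0)
P² = 864
sum k=0..0:
  [0] +1/48 = 1/48
S = 1/48
C² = P²·S² = 3/8 ; C = +0.612372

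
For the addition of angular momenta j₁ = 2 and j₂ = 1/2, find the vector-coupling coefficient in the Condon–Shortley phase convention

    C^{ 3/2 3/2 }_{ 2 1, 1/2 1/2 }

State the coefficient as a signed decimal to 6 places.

triangle: 1!*3!*0!/5! = 6/120
(j±m)!: 3!*1!*1!*0!*3!*0! = 36
prefactor² = (2J+1)*Δ*N² = 36/5
  k=1: −1/(1!*0!*0!*0!*3!*0!) = -1/6
Σ = -1/6  ⇒  CG² = 36/5*(-1/6)² = 1/5
CG = −√(1/5) = -0.447214

−√(1/5) = -0.447214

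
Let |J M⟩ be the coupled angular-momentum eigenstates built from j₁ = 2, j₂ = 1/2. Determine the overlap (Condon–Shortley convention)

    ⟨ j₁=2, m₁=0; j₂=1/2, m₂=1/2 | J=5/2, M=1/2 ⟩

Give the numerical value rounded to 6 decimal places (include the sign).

+√(3/5) ≈ +0.774597

triangle: 0!*4!*1!/6! = 24/720
(j±m)!: 2!*2!*1!*0!*3!*2! = 48
prefactor² = (2J+1)*Δ*N² = 48/5
  k=0: +1/(0!*0!*2!*1!*2!*0!) = 1/4
Σ = 1/4  ⇒  CG² = 48/5*1/4² = 3/5
CG = +√(3/5) = +0.774597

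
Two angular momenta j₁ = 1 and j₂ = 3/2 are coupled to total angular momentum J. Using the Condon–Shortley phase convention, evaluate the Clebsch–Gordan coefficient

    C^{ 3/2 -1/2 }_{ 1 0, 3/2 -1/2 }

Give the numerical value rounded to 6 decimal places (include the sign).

j₁+j₂−J=1  J+j₁−j₂=1  J−j₁+j₂=2  j₁+j₂+J+1=5
(j₁±m₁, j₂±m₂, J±M) = (1,1,1,2,1,2)
P² = 4/15
sum k=0..1:
  [0] +1/1 = 1
  [1] −1/2 = -1/2
S = 1/2
C² = P²·S² = 1/15 ; C = +0.258199

+√(1/15) = +0.258199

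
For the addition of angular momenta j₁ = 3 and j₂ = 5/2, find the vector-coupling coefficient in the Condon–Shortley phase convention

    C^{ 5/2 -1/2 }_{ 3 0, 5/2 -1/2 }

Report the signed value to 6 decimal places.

√[6·3!3!2!/9! · 3!3!2!3!2!3!] = √(216/35)
  +(−1)^0/∏(0,3,3,2,0,0)! = 1/72  (running 1/72)
  +(−1)^1/∏(1,2,2,1,1,1)! = -1/4  (running -17/72)
  +(−1)^2/∏(2,1,1,0,2,2)! = 1/8  (running -1/9)
⟨..|..⟩ = √(216/35)·(-1/9) = -0.276026

−√(8/105) ≈ -0.276026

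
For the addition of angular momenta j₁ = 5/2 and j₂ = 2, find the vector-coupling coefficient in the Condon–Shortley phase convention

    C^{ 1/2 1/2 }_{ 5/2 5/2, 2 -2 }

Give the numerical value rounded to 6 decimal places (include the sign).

+0.577350  (= +√(1/3))

√[2·4!1!0!/6! · 5!0!0!4!1!0!] = √(192)
  +(−1)^0/∏(0,4,0,0,1,0)! = 1/24  (running 1/24)
⟨..|..⟩ = √(192)·(1/24) = +0.577350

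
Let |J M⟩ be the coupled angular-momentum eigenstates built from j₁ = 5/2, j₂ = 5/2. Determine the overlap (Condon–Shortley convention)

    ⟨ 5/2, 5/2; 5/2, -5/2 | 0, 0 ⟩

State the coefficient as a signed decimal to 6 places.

j₁+j₂−J=5  J+j₁−j₂=0  J−j₁+j₂=0  j₁+j₂+J+1=6
(j₁±m₁, j₂±m₂, J±M) = (5,0,0,5,0,0)
P² = 2400
sum k=0..0:
  [0] +1/120 = 1/120
S = 1/120
C² = P²·S² = 1/6 ; C = +0.408248

+√(1/6) = +0.408248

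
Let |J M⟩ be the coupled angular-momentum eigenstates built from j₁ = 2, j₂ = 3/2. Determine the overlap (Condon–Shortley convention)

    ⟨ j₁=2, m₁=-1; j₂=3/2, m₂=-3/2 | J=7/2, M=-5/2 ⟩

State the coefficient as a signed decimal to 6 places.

√[8·0!4!3!/8! · 1!3!0!3!1!6!] = √(5184/7)
  +(−1)^0/∏(0,0,3,0,1,3)! = 1/36  (running 1/36)
⟨..|..⟩ = √(5184/7)·(1/36) = +0.755929

+0.755929  (= +√(4/7))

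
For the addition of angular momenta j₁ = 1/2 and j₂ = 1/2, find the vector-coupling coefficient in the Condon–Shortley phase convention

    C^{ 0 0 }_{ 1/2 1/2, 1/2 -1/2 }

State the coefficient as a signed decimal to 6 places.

+√(1/2) = +0.707107

triangle: 1!*0!*0!/2! = 1/2
(j±m)!: 1!*0!*0!*1!*0!*0! = 1
prefactor² = (2J+1)*Δ*N² = 1/2
  k=0: +1/(0!*1!*0!*0!*0!*0!) = 1
Σ = 1  ⇒  CG² = 1/2*1² = 1/2
CG = +√(1/2) = +0.707107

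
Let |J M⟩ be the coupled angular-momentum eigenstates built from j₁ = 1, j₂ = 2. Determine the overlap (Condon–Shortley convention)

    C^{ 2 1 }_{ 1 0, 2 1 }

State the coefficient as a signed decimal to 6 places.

-0.408248  (= −√(1/6))

√[5·1!1!3!/6! · 1!1!3!1!3!1!] = √(3/2)
  +(−1)^0/∏(0,1,1,3,0,0)! = 1/6  (running 1/6)
  +(−1)^1/∏(1,0,0,2,1,1)! = -1/2  (running -1/3)
⟨..|..⟩ = √(3/2)·(-1/3) = -0.408248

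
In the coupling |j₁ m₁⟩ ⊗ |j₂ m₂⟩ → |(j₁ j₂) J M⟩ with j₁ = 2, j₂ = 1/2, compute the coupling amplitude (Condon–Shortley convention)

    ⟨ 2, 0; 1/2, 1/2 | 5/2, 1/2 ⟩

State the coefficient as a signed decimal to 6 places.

triangle: 0!*4!*1!/6! = 24/720
(j±m)!: 2!*2!*1!*0!*3!*2! = 48
prefactor² = (2J+1)*Δ*N² = 48/5
  k=0: +1/(0!*0!*2!*1!*2!*0!) = 1/4
Σ = 1/4  ⇒  CG² = 48/5*1/4² = 3/5
CG = +√(3/5) = +0.774597

+√(3/5) = +0.774597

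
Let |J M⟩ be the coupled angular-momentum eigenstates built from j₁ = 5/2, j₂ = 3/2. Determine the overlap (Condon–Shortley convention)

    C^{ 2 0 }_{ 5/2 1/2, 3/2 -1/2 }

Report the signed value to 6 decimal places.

−√(1/14) = -0.267261

√[5·2!3!1!/7! · 3!2!1!2!2!2!] = √(8/7)
  +(−1)^0/∏(0,2,2,1,1,0)! = 1/4  (running 1/4)
  +(−1)^1/∏(1,1,1,0,2,1)! = -1/2  (running -1/4)
⟨..|..⟩ = √(8/7)·(-1/4) = -0.267261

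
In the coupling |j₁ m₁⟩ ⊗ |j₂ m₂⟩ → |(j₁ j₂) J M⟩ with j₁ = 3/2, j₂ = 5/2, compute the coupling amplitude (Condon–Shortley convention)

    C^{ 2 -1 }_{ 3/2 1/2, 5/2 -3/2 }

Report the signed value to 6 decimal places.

+√(1/42) ≈ +0.154303

j₁+j₂−J=2  J+j₁−j₂=1  J−j₁+j₂=3  j₁+j₂+J+1=7
(j₁±m₁, j₂±m₂, J±M) = (2,1,1,4,1,3)
P² = 24/7
sum k=0..1:
  [0] +1/4 = 1/4
  [1] −1/6 = -1/6
S = 1/12
C² = P²·S² = 1/42 ; C = +0.154303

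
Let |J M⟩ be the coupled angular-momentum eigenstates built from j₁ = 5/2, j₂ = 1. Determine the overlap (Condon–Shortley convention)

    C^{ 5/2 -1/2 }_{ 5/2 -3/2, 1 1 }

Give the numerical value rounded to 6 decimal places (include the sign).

triangle: 1!*4!*1!/7! = 24/5040
(j±m)!: 1!*4!*2!*0!*2!*3! = 576
prefactor² = (2J+1)*Δ*N² = 576/35
  k=1: −1/(1!*0!*3!*1!*1!*0!) = -1/6
Σ = -1/6  ⇒  CG² = 576/35*(-1/6)² = 16/35
CG = −√(16/35) = -0.676123

-0.676123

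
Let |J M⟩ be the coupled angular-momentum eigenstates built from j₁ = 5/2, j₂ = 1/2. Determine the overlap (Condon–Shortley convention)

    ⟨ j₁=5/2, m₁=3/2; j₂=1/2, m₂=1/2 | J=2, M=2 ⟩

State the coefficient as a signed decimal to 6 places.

-0.408248  (= −√(1/6))

j₁+j₂−J=1  J+j₁−j₂=4  J−j₁+j₂=0  j₁+j₂+J+1=6
(j₁±m₁, j₂±m₂, J±M) = (4,1,1,0,4,0)
P² = 96
sum k=1..1:
  [1] −1/24 = -1/24
S = -1/24
C² = P²·S² = 1/6 ; C = -0.408248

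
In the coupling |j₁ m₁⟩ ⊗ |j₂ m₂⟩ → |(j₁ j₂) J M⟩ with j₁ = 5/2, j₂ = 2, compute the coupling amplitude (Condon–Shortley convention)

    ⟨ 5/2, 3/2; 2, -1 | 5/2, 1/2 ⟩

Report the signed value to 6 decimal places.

+√(6/35) ≈ +0.414039

triangle: 2!·3!·2!/8! = 24/40320
(j±m)!: 4!·1!·1!·3!·3!·2! = 1728
prefactor² = (2J+1)·Δ·N² = 216/35
  k=0: +1/(0!·2!·1!·1!·2!·1!) = 1/4
  k=1: −1/(1!·1!·0!·0!·3!·2!) = -1/12
Σ = 1/6  ⇒  CG² = 216/35·1/6² = 6/35
CG = +√(6/35) = +0.414039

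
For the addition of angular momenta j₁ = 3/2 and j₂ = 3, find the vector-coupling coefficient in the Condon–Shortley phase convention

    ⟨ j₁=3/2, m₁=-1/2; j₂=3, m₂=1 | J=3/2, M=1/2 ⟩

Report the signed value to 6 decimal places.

√[4·3!0!3!/7! · 1!2!4!2!2!1!] = √(192/35)
  +(−1)^2/∏(2,1,0,2,0,1)! = 1/4  (running 1/4)
⟨..|..⟩ = √(192/35)·(1/4) = +0.585540

+√(12/35) ≈ +0.585540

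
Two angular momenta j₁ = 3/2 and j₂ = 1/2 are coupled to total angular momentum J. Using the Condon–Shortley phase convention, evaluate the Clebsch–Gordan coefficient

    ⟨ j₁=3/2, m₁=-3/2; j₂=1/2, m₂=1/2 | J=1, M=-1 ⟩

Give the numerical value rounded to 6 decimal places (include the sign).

triangle: 1!·2!·0!/4! = 2/24
(j±m)!: 0!·3!·1!·0!·0!·2! = 12
prefactor² = (2J+1)·Δ·N² = 3
  k=1: −1/(1!·0!·2!·0!·0!·0!) = -1/2
Σ = -1/2  ⇒  CG² = 3·(-1/2)² = 3/4
CG = −√(3/4) = -0.866025

−√(3/4) = -0.866025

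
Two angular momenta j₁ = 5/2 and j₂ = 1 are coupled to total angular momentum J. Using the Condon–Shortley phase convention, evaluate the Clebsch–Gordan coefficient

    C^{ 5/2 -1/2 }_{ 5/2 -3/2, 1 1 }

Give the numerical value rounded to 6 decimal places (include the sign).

j₁+j₂−J=1  J+j₁−j₂=4  J−j₁+j₂=1  j₁+j₂+J+1=7
(j₁±m₁, j₂±m₂, J±M) = (1,4,2,0,2,3)
P² = 576/35
sum k=1..1:
  [1] −1/6 = -1/6
S = -1/6
C² = P²·S² = 16/35 ; C = -0.676123

−√(16/35) = -0.676123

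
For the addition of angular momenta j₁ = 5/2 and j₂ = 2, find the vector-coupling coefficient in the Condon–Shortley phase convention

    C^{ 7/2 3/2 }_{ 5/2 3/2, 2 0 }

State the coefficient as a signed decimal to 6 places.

√[8·1!4!3!/9! · 4!1!2!2!5!2!] = √(512/7)
  +(−1)^0/∏(0,1,1,2,3,1)! = 1/12  (running 1/12)
  +(−1)^1/∏(1,0,0,1,4,2)! = -1/48  (running 1/16)
⟨..|..⟩ = √(512/7)·(1/16) = +0.534522

+√(2/7) = +0.534522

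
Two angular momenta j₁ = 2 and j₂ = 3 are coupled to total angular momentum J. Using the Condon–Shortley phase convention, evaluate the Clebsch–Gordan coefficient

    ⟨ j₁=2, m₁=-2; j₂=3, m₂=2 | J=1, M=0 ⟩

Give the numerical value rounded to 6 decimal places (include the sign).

triangle: 4!*0!*2!/7! = 48/5040
(j±m)!: 0!*4!*5!*1!*1!*1! = 2880
prefactor² = (2J+1)*Δ*N² = 576/7
  k=4: +1/(4!*0!*0!*1!*0!*1!) = 1/24
Σ = 1/24  ⇒  CG² = 576/7*1/24² = 1/7
CG = +√(1/7) = +0.377964

+√(1/7) ≈ +0.377964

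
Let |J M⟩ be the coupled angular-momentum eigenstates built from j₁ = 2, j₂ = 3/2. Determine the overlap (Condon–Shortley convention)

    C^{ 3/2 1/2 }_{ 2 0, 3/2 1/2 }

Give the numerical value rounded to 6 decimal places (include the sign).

-0.447214

j₁+j₂−J=2  J+j₁−j₂=2  J−j₁+j₂=1  j₁+j₂+J+1=6
(j₁±m₁, j₂±m₂, J±M) = (2,2,2,1,2,1)
P² = 16/45
sum k=1..2:
  [1] −1/1 = -1
  [2] +1/4 = 1/4
S = -3/4
C² = P²·S² = 1/5 ; C = -0.447214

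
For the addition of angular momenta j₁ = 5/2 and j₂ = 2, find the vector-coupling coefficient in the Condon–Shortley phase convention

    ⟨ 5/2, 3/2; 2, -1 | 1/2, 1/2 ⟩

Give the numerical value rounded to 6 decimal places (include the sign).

-0.516398

j₁+j₂−J=4  J+j₁−j₂=1  J−j₁+j₂=0  j₁+j₂+J+1=6
(j₁±m₁, j₂±m₂, J±M) = (4,1,1,3,1,0)
P² = 48/5
sum k=1..1:
  [1] −1/6 = -1/6
S = -1/6
C² = P²·S² = 4/15 ; C = -0.516398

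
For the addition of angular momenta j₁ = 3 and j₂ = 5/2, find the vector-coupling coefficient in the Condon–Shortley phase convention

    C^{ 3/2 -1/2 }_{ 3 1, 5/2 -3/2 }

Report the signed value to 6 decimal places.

−√(7/30) ≈ -0.483046

√[4·4!2!1!/8! · 4!2!1!4!1!2!] = √(384/35)
  +(−1)^0/∏(0,4,2,1,0,0)! = 1/48  (running 1/48)
  +(−1)^1/∏(1,3,1,0,1,1)! = -1/6  (running -7/48)
⟨..|..⟩ = √(384/35)·(-7/48) = -0.483046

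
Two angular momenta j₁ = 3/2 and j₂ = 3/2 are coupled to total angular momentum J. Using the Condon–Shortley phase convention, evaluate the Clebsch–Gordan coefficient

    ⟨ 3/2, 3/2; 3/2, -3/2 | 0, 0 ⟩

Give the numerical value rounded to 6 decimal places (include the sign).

+0.500000

triangle: 3!×0!×0!/4! = 6/24
(j±m)!: 3!×0!×0!×3!×0!×0! = 36
prefactor² = (2J+1)×Δ×N² = 9
  k=0: +1/(0!×3!×0!×0!×0!×0!) = 1/6
Σ = 1/6  ⇒  CG² = 9×1/6² = 1/4
CG = +√(1/4) = +0.500000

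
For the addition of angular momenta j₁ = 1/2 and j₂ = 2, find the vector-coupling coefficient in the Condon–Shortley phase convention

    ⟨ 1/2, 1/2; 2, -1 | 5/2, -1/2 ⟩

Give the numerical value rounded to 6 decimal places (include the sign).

+√(2/5) = +0.632456

√[6·0!1!4!/6! · 1!0!1!3!2!3!] = √(72/5)
  +(−1)^0/∏(0,0,0,1,1,3)! = 1/6  (running 1/6)
⟨..|..⟩ = √(72/5)·(1/6) = +0.632456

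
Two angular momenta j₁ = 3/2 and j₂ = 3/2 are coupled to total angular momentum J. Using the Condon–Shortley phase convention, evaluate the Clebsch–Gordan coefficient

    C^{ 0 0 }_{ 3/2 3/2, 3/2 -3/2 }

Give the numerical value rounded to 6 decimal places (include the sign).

+0.500000  (= +√(1/4))

triangle: 3!×0!×0!/4! = 6/24
(j±m)!: 3!×0!×0!×3!×0!×0! = 36
prefactor² = (2J+1)×Δ×N² = 9
  k=0: +1/(0!×3!×0!×0!×0!×0!) = 1/6
Σ = 1/6  ⇒  CG² = 9×1/6² = 1/4
CG = +√(1/4) = +0.500000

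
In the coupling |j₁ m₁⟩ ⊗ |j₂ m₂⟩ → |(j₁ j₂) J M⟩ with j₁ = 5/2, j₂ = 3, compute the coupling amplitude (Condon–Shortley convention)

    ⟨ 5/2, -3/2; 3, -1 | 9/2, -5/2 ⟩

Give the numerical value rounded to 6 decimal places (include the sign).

−√(10/99) = -0.317821

√[10·1!4!5!/11! · 1!4!2!4!2!7!] = √(92160/11)
  +(−1)^0/∏(0,1,4,2,0,3)! = 1/288  (running 1/288)
  +(−1)^1/∏(1,0,3,1,1,4)! = -1/144  (running -1/288)
⟨..|..⟩ = √(92160/11)·(-1/288) = -0.317821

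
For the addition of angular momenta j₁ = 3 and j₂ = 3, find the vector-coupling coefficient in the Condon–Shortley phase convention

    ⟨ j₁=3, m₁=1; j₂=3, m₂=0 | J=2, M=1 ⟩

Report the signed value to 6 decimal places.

+0.154303  (= +√(1/42))

√[5·4!2!2!/9! · 4!2!3!3!3!1!] = √(96/7)
  +(−1)^1/∏(1,3,1,2,1,0)! = -1/12  (running -1/12)
  +(−1)^2/∏(2,2,0,1,2,1)! = 1/8  (running 1/24)
⟨..|..⟩ = √(96/7)·(1/24) = +0.154303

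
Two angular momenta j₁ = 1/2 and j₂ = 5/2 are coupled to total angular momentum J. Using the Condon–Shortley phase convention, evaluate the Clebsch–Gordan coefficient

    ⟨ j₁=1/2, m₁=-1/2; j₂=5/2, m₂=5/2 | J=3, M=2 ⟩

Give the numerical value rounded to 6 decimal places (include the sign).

√[7·0!1!5!/7! · 0!1!5!0!5!1!] = √(2400)
  +(−1)^0/∏(0,0,1,5,0,0)! = 1/120  (running 1/120)
⟨..|..⟩ = √(2400)·(1/120) = +0.408248

+√(1/6) = +0.408248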